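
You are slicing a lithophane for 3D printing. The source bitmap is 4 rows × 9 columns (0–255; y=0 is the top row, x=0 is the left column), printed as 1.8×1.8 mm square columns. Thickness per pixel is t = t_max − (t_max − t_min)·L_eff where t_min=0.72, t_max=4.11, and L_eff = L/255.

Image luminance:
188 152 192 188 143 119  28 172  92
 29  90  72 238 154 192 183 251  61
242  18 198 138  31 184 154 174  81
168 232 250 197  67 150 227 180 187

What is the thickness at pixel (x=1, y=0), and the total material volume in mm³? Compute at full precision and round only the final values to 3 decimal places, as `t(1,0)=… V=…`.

t(1,0)=2.089 V=245.849

span = t_max - t_min = 4.11 - 0.72 = 3.390
L(1,0) = 152, L_eff = 152/255 = 0.596078
t(1,0) = 4.11 - 3.390·0.596078 = 2.089
Σt over all 4·9 pixels = 322487/4250 ≈ 75.8792941
V = pitch²·Σt = 1.8²·322487/4250 = 245.849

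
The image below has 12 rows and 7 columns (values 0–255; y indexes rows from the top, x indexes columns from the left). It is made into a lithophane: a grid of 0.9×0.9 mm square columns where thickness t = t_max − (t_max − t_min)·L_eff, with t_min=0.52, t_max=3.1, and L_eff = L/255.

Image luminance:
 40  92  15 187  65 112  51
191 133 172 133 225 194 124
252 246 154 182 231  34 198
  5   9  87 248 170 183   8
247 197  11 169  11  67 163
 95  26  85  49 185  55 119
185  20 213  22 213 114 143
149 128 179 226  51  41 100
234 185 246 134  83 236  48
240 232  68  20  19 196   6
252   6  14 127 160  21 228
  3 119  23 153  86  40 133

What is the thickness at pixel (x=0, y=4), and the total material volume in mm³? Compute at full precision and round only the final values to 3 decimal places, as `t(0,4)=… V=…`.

t(0,4)=0.601 V=126.381

span = t_max - t_min = 3.1 - 0.52 = 2.580
L(0,4) = 247, L_eff = 247/255 = 0.968627
t(0,4) = 3.1 - 2.580·0.968627 = 0.601
Σt over all 12·7 pixels = 331556/2125 ≈ 156.0263529
V = pitch²·Σt = 0.9²·331556/2125 = 126.381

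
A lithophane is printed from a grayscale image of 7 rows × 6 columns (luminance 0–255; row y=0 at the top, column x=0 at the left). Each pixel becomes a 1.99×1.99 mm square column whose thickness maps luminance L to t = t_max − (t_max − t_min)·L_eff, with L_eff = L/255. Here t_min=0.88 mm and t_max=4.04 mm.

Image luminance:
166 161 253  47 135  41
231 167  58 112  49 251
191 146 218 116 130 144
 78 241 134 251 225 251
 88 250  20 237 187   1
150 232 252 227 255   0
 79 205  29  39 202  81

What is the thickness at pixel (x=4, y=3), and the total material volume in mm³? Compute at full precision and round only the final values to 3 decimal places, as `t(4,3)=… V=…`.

span = t_max - t_min = 4.04 - 0.88 = 3.160
L(4,3) = 225, L_eff = 225/255 = 0.882353
t(4,3) = 4.04 - 3.160·0.882353 = 1.252
Σt over all 7·6 pixels = 38776/425 ≈ 91.2376471
V = pitch²·Σt = 1.99²·38776/425 = 361.310

t(4,3)=1.252 V=361.310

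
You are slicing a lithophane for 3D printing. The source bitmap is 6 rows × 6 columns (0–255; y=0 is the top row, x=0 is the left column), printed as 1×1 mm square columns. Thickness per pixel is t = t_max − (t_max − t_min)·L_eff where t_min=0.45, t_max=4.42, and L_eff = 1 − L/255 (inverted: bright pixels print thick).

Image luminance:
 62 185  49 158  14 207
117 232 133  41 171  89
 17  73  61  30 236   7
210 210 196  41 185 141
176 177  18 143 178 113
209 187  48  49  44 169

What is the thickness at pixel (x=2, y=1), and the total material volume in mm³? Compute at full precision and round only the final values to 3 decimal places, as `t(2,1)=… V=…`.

span = t_max - t_min = 4.42 - 0.45 = 3.970
L(2,1) = 133, L_eff = 1 - 133/255 = 0.478431 (inverted)
t(2,1) = 4.42 - 3.970·0.478431 = 2.521
Σt over all 6·6 pixels = 537593/6375 ≈ 84.3283137
V = pitch²·Σt = 1²·537593/6375 = 84.328

t(2,1)=2.521 V=84.328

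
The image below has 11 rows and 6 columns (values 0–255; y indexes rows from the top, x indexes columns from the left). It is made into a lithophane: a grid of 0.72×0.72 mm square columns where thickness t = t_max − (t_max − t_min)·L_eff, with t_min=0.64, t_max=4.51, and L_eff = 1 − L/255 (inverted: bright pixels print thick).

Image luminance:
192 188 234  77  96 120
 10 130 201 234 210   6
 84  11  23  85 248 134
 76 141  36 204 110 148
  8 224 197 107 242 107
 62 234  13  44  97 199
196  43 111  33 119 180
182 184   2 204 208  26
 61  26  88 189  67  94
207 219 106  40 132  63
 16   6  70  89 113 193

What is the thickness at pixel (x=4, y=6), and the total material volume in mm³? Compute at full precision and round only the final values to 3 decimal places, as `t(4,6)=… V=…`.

span = t_max - t_min = 4.51 - 0.64 = 3.870
L(4,6) = 119, L_eff = 1 - 119/255 = 0.533333 (inverted)
t(4,6) = 4.51 - 3.870·0.533333 = 2.446
Σt over all 11·6 pixels = 1365111/8500 ≈ 160.6012941
V = pitch²·Σt = 0.72²·1365111/8500 = 83.256

t(4,6)=2.446 V=83.256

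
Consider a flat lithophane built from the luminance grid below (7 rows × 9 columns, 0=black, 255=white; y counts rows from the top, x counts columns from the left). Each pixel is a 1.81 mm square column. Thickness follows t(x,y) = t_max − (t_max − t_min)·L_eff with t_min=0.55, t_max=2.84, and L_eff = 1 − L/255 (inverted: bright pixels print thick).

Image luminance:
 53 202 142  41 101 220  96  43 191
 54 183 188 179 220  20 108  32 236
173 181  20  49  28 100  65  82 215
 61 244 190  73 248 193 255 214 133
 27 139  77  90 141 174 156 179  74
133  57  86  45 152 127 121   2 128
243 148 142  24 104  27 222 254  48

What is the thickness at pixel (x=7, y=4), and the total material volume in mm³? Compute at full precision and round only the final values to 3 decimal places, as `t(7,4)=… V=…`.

t(7,4)=2.157 V=347.499

span = t_max - t_min = 2.84 - 0.55 = 2.290
L(7,4) = 179, L_eff = 1 - 179/255 = 0.298039 (inverted)
t(7,4) = 2.84 - 2.290·0.298039 = 2.157
Σt over all 7·9 pixels = 225401/2125 ≈ 106.0710588
V = pitch²·Σt = 1.81²·225401/2125 = 347.499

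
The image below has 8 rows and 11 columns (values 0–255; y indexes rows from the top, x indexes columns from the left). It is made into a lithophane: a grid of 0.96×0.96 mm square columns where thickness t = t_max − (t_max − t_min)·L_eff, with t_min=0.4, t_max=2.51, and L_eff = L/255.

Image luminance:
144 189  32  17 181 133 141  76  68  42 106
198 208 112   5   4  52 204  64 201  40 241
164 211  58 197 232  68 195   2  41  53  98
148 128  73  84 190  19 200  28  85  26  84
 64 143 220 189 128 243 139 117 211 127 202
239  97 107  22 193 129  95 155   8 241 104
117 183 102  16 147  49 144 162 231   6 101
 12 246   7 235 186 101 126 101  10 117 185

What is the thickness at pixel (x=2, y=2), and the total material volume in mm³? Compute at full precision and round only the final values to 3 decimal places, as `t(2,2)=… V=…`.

t(2,2)=2.030 V=122.737

span = t_max - t_min = 2.51 - 0.4 = 2.110
L(2,2) = 58, L_eff = 58/255 = 0.227451
t(2,2) = 2.51 - 2.110·0.227451 = 2.030
Σt over all 8·11 pixels = 1132017/8500 ≈ 133.1784706
V = pitch²·Σt = 0.96²·1132017/8500 = 122.737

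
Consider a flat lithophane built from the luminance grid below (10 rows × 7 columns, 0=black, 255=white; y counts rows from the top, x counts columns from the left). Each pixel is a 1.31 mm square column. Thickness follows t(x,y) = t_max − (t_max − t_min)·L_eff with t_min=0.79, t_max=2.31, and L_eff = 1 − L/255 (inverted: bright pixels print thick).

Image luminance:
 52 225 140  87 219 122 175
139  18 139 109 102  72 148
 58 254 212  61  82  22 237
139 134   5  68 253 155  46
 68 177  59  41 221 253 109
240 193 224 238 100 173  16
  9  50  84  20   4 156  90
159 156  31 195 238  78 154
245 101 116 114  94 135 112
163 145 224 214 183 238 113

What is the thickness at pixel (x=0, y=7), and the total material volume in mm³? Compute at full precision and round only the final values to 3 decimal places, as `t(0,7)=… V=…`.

span = t_max - t_min = 2.31 - 0.79 = 1.520
L(0,7) = 159, L_eff = 1 - 159/255 = 0.376471 (inverted)
t(0,7) = 2.31 - 1.520·0.376471 = 1.738
Σt over all 10·7 pixels = 1404731/12750 ≈ 110.1749804
V = pitch²·Σt = 1.31²·1404731/12750 = 189.071

t(0,7)=1.738 V=189.071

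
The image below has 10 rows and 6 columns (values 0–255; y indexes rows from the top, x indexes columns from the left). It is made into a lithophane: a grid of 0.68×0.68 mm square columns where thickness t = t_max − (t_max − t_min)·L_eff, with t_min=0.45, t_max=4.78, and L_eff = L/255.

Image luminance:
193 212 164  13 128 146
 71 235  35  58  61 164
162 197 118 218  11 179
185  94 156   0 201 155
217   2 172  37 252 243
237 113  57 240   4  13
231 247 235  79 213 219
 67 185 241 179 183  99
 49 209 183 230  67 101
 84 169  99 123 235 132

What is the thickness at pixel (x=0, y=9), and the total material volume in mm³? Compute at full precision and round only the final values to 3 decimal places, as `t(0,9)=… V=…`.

span = t_max - t_min = 4.78 - 0.45 = 4.330
L(0,9) = 84, L_eff = 84/255 = 0.329412
t(0,9) = 4.78 - 4.330·0.329412 = 3.354
Σt over all 10·6 pixels = 105551/750 ≈ 140.7346667
V = pitch²·Σt = 0.68²·105551/750 = 65.076

t(0,9)=3.354 V=65.076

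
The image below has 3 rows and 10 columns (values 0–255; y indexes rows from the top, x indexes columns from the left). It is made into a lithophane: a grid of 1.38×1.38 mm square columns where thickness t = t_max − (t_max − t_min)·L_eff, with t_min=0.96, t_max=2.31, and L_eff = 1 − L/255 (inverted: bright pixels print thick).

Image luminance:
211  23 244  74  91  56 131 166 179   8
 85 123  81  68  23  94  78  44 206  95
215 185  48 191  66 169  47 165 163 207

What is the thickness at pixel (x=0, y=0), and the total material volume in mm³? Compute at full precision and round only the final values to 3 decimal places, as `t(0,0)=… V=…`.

t(0,0)=2.077 V=90.497

span = t_max - t_min = 2.31 - 0.96 = 1.350
L(0,0) = 211, L_eff = 1 - 211/255 = 0.172549 (inverted)
t(0,0) = 2.31 - 1.350·0.172549 = 2.077
Σt over all 3·10 pixels = 47.52
V = pitch²·Σt = 1.38²·47.52 = 90.497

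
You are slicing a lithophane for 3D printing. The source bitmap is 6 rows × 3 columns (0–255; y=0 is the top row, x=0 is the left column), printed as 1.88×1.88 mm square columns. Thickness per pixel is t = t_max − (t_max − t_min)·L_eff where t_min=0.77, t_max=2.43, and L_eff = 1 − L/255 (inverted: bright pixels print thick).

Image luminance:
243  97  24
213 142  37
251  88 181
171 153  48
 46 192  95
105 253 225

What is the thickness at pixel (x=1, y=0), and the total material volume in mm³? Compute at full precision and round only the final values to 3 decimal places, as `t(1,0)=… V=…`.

t(1,0)=1.401 V=107.980

span = t_max - t_min = 2.43 - 0.77 = 1.660
L(1,0) = 97, L_eff = 1 - 97/255 = 0.619608 (inverted)
t(1,0) = 2.43 - 1.660·0.619608 = 1.401
Σt over all 6·3 pixels = 389527/12750 ≈ 30.5511373
V = pitch²·Σt = 1.88²·389527/12750 = 107.980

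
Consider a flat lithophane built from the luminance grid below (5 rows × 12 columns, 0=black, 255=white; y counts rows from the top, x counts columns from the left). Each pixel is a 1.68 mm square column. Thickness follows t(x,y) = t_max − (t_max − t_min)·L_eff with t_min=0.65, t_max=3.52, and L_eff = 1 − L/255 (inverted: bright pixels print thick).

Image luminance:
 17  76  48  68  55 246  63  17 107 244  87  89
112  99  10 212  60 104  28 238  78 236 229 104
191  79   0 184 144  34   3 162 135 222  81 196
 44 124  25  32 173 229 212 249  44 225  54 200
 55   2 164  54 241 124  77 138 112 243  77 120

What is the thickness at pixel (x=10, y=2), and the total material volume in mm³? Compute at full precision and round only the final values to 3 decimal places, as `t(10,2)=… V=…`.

span = t_max - t_min = 3.52 - 0.65 = 2.870
L(10,2) = 81, L_eff = 1 - 81/255 = 0.682353 (inverted)
t(10,2) = 3.52 - 2.870·0.682353 = 1.562
Σt over all 5·12 pixels = 756328/6375 ≈ 118.6396863
V = pitch²·Σt = 1.68²·756328/6375 = 334.849

t(10,2)=1.562 V=334.849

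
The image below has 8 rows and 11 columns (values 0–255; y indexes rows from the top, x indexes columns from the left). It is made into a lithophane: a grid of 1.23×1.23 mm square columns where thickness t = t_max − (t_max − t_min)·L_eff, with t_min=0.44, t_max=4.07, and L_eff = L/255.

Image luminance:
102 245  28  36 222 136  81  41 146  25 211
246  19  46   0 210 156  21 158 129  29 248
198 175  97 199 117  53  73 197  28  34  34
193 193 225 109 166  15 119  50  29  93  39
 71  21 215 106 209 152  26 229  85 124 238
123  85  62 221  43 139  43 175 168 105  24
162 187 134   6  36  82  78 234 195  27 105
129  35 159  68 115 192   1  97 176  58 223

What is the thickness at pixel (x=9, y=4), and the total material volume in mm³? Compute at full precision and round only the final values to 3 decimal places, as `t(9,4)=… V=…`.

span = t_max - t_min = 4.07 - 0.44 = 3.630
L(9,4) = 124, L_eff = 124/255 = 0.486275
t(9,4) = 4.07 - 3.630·0.486275 = 2.305
Σt over all 8·11 pixels = 909073/4250 ≈ 213.8995294
V = pitch²·Σt = 1.23²·909073/4250 = 323.609

t(9,4)=2.305 V=323.609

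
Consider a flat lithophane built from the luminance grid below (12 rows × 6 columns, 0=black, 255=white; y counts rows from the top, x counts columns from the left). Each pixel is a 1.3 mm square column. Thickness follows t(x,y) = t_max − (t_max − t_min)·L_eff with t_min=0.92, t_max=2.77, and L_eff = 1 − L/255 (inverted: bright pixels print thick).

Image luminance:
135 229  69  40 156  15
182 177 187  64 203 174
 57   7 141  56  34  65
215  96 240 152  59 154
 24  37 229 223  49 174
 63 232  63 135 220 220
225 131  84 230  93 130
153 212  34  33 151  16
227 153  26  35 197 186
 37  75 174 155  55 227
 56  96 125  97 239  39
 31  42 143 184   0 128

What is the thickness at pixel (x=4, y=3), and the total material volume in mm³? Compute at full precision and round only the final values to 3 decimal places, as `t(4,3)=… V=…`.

t(4,3)=1.348 V=219.779

span = t_max - t_min = 2.77 - 0.92 = 1.850
L(4,3) = 59, L_eff = 1 - 59/255 = 0.768627 (inverted)
t(4,3) = 2.77 - 1.850·0.768627 = 1.348
Σt over all 12·6 pixels = 663239/5100 ≈ 130.0468627
V = pitch²·Σt = 1.3²·663239/5100 = 219.779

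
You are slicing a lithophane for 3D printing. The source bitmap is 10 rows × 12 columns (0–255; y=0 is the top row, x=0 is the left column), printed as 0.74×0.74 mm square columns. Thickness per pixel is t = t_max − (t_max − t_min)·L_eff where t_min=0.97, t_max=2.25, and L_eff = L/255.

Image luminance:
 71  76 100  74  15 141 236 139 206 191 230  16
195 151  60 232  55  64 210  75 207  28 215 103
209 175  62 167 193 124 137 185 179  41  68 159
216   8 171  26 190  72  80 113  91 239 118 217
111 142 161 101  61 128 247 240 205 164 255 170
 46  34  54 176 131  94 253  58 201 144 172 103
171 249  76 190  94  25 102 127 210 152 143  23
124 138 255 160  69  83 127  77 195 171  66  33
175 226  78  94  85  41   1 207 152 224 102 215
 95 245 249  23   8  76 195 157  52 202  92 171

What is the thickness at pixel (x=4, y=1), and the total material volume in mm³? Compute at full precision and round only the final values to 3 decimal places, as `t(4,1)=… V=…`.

t(4,1)=1.974 V=103.856

span = t_max - t_min = 2.25 - 0.97 = 1.280
L(4,1) = 55, L_eff = 55/255 = 0.215686
t(4,1) = 2.25 - 1.280·0.215686 = 1.974
Σt over all 10·12 pixels = 1209058/6375 ≈ 189.6561569
V = pitch²·Σt = 0.74²·1209058/6375 = 103.856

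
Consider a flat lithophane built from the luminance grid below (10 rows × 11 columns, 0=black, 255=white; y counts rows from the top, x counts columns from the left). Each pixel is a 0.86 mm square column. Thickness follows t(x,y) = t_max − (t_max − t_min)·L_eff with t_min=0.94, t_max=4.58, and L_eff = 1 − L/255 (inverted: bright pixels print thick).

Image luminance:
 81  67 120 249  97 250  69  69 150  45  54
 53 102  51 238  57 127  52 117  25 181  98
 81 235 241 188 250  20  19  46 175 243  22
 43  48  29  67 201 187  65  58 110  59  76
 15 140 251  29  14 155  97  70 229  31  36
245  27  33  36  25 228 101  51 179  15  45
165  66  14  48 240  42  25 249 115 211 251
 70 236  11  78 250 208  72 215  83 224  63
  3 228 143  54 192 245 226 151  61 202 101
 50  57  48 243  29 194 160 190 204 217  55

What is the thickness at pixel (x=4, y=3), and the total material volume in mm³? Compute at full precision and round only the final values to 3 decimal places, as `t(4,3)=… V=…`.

span = t_max - t_min = 4.58 - 0.94 = 3.640
L(4,3) = 201, L_eff = 1 - 201/255 = 0.211765 (inverted)
t(4,3) = 4.58 - 3.640·0.211765 = 3.809
Σt over all 10·11 pixels = 1829071/6375 ≈ 286.9130980
V = pitch²·Σt = 0.86²·1829071/6375 = 212.201

t(4,3)=3.809 V=212.201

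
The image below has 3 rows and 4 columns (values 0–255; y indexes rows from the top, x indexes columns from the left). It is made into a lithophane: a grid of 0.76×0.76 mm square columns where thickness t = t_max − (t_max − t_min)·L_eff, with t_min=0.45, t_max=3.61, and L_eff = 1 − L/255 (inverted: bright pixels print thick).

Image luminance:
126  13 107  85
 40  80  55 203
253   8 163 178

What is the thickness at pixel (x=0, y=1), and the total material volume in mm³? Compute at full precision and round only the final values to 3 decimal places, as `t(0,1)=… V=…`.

t(0,1)=0.946 V=12.503

span = t_max - t_min = 3.61 - 0.45 = 3.160
L(0,1) = 40, L_eff = 1 - 40/255 = 0.843137 (inverted)
t(0,1) = 3.61 - 3.160·0.843137 = 0.946
Σt over all 3·4 pixels = 45998/2125 ≈ 21.6461176
V = pitch²·Σt = 0.76²·45998/2125 = 12.503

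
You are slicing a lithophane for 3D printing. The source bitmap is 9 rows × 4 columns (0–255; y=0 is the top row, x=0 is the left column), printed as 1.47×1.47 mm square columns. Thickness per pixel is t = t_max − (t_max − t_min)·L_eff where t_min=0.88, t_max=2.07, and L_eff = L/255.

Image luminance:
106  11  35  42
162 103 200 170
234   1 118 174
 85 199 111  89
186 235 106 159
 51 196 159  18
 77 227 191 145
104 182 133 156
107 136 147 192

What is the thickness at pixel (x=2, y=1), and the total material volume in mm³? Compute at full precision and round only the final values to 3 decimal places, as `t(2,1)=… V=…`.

span = t_max - t_min = 2.07 - 0.88 = 1.190
L(2,1) = 200, L_eff = 200/255 = 0.784314
t(2,1) = 2.07 - 1.190·0.784314 = 1.137
Σt over all 9·4 pixels = 78551/1500 ≈ 52.3673333
V = pitch²·Σt = 1.47²·78551/1500 = 113.161

t(2,1)=1.137 V=113.161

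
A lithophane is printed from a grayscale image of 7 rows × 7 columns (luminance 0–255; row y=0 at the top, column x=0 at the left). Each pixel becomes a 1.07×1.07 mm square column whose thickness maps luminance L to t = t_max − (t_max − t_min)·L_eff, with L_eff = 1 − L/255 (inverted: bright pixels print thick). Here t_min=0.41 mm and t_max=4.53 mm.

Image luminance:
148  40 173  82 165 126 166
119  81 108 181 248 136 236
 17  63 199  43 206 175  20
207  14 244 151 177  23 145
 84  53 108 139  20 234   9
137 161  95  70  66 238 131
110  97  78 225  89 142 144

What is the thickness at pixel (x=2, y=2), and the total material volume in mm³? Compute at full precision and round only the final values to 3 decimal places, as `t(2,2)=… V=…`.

t(2,2)=3.625 V=136.264

span = t_max - t_min = 4.53 - 0.41 = 4.120
L(2,2) = 199, L_eff = 1 - 199/255 = 0.219608 (inverted)
t(2,2) = 4.53 - 4.120·0.219608 = 3.625
Σt over all 7·7 pixels = 1011657/8500 ≈ 119.0184706
V = pitch²·Σt = 1.07²·1011657/8500 = 136.264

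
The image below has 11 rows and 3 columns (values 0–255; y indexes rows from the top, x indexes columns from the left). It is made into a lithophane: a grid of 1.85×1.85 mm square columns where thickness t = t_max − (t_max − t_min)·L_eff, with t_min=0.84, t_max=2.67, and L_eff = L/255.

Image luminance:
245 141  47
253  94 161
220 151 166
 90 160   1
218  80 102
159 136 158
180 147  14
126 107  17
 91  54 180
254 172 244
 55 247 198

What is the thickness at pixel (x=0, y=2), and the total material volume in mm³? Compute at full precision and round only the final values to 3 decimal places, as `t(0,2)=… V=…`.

span = t_max - t_min = 2.67 - 0.84 = 1.830
L(0,2) = 220, L_eff = 220/255 = 0.862745
t(0,2) = 2.67 - 1.830·0.862745 = 1.091
Σt over all 11·3 pixels = 464187/8500 ≈ 54.6102353
V = pitch²·Σt = 1.85²·464187/8500 = 186.904

t(0,2)=1.091 V=186.904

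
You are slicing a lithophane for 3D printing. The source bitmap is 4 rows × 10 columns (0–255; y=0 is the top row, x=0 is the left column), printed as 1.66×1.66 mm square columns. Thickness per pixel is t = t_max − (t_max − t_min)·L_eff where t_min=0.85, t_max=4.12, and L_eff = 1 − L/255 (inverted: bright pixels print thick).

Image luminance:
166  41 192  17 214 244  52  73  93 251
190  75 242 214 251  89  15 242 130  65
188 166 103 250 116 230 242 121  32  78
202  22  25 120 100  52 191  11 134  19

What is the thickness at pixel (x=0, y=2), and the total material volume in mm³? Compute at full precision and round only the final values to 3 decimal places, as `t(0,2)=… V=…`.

span = t_max - t_min = 4.12 - 0.85 = 3.270
L(0,2) = 188, L_eff = 1 - 188/255 = 0.262745 (inverted)
t(0,2) = 4.12 - 3.270·0.262745 = 3.261
Σt over all 4·10 pixels = 431061/4250 ≈ 101.4261176
V = pitch²·Σt = 1.66²·431061/4250 = 279.490

t(0,2)=3.261 V=279.490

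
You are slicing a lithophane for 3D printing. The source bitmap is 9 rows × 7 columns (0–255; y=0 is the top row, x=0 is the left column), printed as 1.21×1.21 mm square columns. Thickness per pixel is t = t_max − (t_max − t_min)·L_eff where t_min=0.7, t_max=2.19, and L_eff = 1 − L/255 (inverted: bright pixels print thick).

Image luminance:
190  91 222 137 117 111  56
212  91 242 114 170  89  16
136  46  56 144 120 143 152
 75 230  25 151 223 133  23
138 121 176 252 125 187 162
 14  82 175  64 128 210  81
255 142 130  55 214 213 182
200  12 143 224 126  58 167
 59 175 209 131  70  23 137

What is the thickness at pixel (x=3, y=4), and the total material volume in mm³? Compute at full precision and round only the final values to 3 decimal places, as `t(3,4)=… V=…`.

span = t_max - t_min = 2.19 - 0.7 = 1.490
L(3,4) = 252, L_eff = 1 - 252/255 = 0.011765 (inverted)
t(3,4) = 2.19 - 1.490·0.011765 = 2.172
Σt over all 9·7 pixels = 157963/1700 ≈ 92.9194118
V = pitch²·Σt = 1.21²·157963/1700 = 136.043

t(3,4)=2.172 V=136.043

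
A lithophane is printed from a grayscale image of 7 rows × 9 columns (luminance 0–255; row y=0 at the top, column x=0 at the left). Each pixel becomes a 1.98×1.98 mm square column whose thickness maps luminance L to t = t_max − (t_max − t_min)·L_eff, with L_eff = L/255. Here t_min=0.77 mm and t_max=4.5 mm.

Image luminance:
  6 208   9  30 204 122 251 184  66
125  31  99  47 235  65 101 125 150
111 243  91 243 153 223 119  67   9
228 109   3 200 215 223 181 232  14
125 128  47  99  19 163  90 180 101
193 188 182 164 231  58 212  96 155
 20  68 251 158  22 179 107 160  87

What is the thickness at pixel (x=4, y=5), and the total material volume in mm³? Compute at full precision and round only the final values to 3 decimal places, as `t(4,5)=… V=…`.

span = t_max - t_min = 4.5 - 0.77 = 3.730
L(4,5) = 231, L_eff = 231/255 = 0.905882
t(4,5) = 4.5 - 3.730·0.905882 = 1.121
Σt over all 7·9 pixels = 277919/1700 ≈ 163.4817647
V = pitch²·Σt = 1.98²·277919/1700 = 640.914

t(4,5)=1.121 V=640.914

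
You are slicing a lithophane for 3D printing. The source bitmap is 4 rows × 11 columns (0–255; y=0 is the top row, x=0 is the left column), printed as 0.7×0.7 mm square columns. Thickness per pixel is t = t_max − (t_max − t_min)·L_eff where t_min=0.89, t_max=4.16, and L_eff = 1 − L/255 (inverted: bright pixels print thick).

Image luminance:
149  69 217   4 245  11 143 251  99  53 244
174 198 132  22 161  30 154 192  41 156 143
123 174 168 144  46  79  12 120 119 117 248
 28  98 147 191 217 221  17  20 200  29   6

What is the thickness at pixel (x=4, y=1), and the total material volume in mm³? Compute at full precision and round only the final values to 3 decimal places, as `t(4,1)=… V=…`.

t(4,1)=2.955 V=53.195

span = t_max - t_min = 4.16 - 0.89 = 3.270
L(4,1) = 161, L_eff = 1 - 161/255 = 0.368627 (inverted)
t(4,1) = 4.16 - 3.270·0.368627 = 2.955
Σt over all 4·11 pixels = 230692/2125 ≈ 108.5609412
V = pitch²·Σt = 0.7²·230692/2125 = 53.195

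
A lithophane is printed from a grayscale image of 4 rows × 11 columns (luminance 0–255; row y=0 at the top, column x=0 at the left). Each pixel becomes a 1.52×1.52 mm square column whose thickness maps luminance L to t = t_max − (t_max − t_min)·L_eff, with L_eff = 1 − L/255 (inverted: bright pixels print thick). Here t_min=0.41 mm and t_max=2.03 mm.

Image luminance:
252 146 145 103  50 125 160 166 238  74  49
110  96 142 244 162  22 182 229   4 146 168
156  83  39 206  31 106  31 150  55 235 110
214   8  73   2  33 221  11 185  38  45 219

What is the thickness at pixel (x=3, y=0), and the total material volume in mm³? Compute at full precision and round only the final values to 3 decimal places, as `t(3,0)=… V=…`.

t(3,0)=1.064 V=118.944

span = t_max - t_min = 2.03 - 0.41 = 1.620
L(3,0) = 103, L_eff = 1 - 103/255 = 0.596078 (inverted)
t(3,0) = 2.03 - 1.620·0.596078 = 1.064
Σt over all 4·11 pixels = 109399/2125 ≈ 51.4818824
V = pitch²·Σt = 1.52²·109399/2125 = 118.944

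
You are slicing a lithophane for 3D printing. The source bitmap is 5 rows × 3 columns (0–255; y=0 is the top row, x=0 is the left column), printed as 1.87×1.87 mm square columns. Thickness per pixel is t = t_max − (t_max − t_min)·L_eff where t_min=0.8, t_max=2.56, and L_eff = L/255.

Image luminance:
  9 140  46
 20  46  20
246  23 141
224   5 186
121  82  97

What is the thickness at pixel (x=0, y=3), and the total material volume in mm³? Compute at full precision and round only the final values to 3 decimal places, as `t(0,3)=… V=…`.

t(0,3)=1.014 V=100.346

span = t_max - t_min = 2.56 - 0.8 = 1.760
L(0,3) = 224, L_eff = 224/255 = 0.878431
t(0,3) = 2.56 - 1.760·0.878431 = 1.014
Σt over all 5·3 pixels = 182936/6375 ≈ 28.6958431
V = pitch²·Σt = 1.87²·182936/6375 = 100.346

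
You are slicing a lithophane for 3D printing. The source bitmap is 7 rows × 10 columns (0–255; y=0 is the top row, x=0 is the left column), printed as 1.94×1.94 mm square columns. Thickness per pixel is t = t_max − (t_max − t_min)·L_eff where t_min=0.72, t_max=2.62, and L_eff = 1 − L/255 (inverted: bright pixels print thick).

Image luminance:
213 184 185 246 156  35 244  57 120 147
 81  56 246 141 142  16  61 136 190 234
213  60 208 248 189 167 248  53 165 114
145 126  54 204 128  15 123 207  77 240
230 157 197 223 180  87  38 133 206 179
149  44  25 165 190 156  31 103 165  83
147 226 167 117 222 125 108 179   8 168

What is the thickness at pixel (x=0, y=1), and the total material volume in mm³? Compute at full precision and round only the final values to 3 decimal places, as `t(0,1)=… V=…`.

span = t_max - t_min = 2.62 - 0.72 = 1.900
L(0,1) = 81, L_eff = 1 - 81/255 = 0.682353 (inverted)
t(0,1) = 2.62 - 1.900·0.682353 = 1.324
Σt over all 7·10 pixels = 160039/1275 ≈ 125.5207843
V = pitch²·Σt = 1.94²·160039/1275 = 472.410

t(0,1)=1.324 V=472.410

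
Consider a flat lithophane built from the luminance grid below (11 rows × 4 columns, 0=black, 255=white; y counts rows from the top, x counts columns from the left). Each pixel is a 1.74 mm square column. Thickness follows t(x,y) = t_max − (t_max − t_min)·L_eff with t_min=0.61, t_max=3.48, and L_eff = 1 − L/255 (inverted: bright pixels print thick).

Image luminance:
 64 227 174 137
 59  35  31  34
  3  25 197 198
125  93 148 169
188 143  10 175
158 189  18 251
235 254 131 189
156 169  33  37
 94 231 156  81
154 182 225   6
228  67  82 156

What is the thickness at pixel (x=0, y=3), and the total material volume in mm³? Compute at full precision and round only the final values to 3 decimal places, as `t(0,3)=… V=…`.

t(0,3)=2.017 V=276.070

span = t_max - t_min = 3.48 - 0.61 = 2.870
L(0,3) = 125, L_eff = 1 - 125/255 = 0.509804 (inverted)
t(0,3) = 3.48 - 2.870·0.509804 = 2.017
Σt over all 11·4 pixels = 2325199/25500 ≈ 91.1842745
V = pitch²·Σt = 1.74²·2325199/25500 = 276.070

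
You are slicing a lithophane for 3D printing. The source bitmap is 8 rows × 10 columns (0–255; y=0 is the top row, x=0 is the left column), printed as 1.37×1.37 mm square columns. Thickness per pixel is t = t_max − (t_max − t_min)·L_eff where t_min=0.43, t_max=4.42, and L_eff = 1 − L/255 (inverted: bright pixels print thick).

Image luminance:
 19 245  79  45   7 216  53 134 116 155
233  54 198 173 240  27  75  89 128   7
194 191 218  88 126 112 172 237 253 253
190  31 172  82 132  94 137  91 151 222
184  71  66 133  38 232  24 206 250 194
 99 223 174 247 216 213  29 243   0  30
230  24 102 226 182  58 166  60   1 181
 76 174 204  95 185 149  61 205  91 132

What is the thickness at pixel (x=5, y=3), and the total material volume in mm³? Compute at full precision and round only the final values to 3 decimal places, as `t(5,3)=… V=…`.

span = t_max - t_min = 4.42 - 0.43 = 3.990
L(5,3) = 94, L_eff = 1 - 94/255 = 0.631373 (inverted)
t(5,3) = 4.42 - 3.990·0.631373 = 1.901
Σt over all 8·10 pixels = 1743829/8500 ≈ 205.1563529
V = pitch²·Σt = 1.37²·1743829/8500 = 385.058

t(5,3)=1.901 V=385.058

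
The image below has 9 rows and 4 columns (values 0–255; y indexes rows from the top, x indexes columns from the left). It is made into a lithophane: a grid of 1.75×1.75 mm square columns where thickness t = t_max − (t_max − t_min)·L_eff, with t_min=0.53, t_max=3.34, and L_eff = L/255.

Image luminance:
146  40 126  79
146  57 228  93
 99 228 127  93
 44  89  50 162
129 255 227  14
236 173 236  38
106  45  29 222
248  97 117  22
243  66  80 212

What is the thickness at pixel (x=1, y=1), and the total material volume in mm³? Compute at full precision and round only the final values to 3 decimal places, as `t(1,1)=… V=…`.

span = t_max - t_min = 3.34 - 0.53 = 2.810
L(1,1) = 57, L_eff = 57/255 = 0.223529
t(1,1) = 3.34 - 2.810·0.223529 = 2.712
Σt over all 9·4 pixels = 295493/4250 ≈ 69.5277647
V = pitch²·Σt = 1.75²·295493/4250 = 212.929

t(1,1)=2.712 V=212.929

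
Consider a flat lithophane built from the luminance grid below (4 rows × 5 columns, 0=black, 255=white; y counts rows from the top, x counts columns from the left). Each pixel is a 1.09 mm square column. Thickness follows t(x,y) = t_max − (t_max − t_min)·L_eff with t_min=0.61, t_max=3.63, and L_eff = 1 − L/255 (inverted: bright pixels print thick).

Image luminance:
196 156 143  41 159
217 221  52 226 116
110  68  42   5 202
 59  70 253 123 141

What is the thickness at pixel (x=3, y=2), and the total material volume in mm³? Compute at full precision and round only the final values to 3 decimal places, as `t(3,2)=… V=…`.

t(3,2)=0.669 V=51.079

span = t_max - t_min = 3.63 - 0.61 = 3.020
L(3,2) = 5, L_eff = 1 - 5/255 = 0.980392 (inverted)
t(3,2) = 3.63 - 3.020·0.980392 = 0.669
Σt over all 4·5 pixels = 10963/255 ≈ 42.9921569
V = pitch²·Σt = 1.09²·10963/255 = 51.079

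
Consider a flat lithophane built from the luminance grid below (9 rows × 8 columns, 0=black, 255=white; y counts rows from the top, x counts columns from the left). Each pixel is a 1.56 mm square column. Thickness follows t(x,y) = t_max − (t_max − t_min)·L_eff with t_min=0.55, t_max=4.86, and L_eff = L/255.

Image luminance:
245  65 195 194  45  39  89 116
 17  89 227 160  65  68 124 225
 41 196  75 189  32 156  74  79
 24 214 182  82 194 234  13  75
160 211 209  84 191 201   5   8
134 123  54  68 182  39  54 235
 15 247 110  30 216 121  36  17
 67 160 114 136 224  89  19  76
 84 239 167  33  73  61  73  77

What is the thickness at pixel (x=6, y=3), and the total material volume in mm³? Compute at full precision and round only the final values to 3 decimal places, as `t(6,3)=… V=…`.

t(6,3)=4.640 V=511.604

span = t_max - t_min = 4.86 - 0.55 = 4.310
L(6,3) = 13, L_eff = 13/255 = 0.050980
t(6,3) = 4.86 - 4.310·0.050980 = 4.640
Σt over all 9·8 pixels = 357383/1700 ≈ 210.2252941
V = pitch²·Σt = 1.56²·357383/1700 = 511.604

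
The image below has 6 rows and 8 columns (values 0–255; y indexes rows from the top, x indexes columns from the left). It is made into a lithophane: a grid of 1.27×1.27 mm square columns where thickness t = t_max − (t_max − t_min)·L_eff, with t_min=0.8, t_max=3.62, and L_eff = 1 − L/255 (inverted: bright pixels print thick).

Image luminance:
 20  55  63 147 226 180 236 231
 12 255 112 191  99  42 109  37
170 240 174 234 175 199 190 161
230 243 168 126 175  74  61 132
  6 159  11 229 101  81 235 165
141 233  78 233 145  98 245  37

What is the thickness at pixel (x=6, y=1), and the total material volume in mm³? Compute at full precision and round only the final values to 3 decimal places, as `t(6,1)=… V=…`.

t(6,1)=2.005 V=186.151

span = t_max - t_min = 3.62 - 0.8 = 2.820
L(6,1) = 109, L_eff = 1 - 109/255 = 0.572549 (inverted)
t(6,1) = 3.62 - 2.820·0.572549 = 2.005
Σt over all 6·8 pixels = 245254/2125 ≈ 115.4136471
V = pitch²·Σt = 1.27²·245254/2125 = 186.151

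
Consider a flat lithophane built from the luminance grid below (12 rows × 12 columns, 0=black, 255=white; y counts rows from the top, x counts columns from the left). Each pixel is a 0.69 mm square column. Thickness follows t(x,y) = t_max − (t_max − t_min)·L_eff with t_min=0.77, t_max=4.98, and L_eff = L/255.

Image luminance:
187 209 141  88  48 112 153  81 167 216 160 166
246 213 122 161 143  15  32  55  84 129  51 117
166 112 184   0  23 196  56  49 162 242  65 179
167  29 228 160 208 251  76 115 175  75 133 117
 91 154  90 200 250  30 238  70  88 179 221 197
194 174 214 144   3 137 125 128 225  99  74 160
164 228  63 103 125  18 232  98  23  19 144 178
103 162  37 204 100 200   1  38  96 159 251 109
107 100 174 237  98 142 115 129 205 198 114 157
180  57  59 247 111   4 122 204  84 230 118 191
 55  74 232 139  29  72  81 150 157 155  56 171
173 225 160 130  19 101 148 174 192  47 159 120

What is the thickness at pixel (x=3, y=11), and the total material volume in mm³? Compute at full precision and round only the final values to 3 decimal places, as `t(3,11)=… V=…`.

span = t_max - t_min = 4.98 - 0.77 = 4.210
L(3,11) = 130, L_eff = 130/255 = 0.509804
t(3,11) = 4.98 - 4.210·0.509804 = 2.834
Σt over all 12·12 pixels = 302501/750 ≈ 403.3346667
V = pitch²·Σt = 0.69²·302501/750 = 192.028

t(3,11)=2.834 V=192.028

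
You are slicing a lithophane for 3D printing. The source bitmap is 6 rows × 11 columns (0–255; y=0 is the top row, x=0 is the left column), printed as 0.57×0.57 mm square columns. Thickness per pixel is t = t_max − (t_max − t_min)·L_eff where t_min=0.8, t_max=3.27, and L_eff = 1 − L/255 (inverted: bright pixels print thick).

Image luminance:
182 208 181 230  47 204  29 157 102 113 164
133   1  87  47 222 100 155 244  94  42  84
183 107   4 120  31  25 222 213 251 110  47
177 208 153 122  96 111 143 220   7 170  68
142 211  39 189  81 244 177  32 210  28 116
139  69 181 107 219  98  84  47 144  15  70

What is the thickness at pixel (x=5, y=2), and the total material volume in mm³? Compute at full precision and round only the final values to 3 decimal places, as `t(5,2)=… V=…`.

t(5,2)=1.042 V=43.137

span = t_max - t_min = 3.27 - 0.8 = 2.470
L(5,2) = 25, L_eff = 1 - 25/255 = 0.901961 (inverted)
t(5,2) = 3.27 - 2.470·0.901961 = 1.042
Σt over all 6·11 pixels = 282136/2125 ≈ 132.7698824
V = pitch²·Σt = 0.57²·282136/2125 = 43.137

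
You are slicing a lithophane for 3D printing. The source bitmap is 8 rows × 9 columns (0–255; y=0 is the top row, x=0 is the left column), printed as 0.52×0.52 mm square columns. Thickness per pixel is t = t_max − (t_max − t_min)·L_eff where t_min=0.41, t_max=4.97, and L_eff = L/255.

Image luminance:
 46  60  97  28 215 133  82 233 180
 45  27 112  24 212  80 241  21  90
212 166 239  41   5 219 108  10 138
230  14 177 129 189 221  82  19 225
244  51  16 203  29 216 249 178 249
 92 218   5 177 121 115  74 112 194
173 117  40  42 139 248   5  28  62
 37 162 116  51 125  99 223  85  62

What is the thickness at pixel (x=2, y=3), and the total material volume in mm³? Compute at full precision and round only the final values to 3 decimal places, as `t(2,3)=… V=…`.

t(2,3)=1.805 V=54.658

span = t_max - t_min = 4.97 - 0.41 = 4.560
L(2,3) = 177, L_eff = 177/255 = 0.694118
t(2,3) = 4.97 - 4.560·0.694118 = 1.805
Σt over all 8·9 pixels = 429544/2125 ≈ 202.1383529
V = pitch²·Σt = 0.52²·429544/2125 = 54.658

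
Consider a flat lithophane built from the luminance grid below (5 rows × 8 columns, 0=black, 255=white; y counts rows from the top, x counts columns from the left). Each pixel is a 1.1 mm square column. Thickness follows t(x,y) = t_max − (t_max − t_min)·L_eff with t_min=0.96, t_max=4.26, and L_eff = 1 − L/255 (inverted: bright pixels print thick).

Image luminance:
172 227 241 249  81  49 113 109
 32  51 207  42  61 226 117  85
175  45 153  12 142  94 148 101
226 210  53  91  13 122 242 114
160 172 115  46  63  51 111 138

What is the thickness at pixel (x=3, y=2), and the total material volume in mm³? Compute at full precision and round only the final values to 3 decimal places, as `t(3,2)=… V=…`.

span = t_max - t_min = 4.26 - 0.96 = 3.300
L(3,2) = 12, L_eff = 1 - 12/255 = 0.952941 (inverted)
t(3,2) = 4.26 - 3.300·0.952941 = 1.115
Σt over all 5·8 pixels = 86089/850 ≈ 101.2811765
V = pitch²·Σt = 1.1²·86089/850 = 122.550

t(3,2)=1.115 V=122.550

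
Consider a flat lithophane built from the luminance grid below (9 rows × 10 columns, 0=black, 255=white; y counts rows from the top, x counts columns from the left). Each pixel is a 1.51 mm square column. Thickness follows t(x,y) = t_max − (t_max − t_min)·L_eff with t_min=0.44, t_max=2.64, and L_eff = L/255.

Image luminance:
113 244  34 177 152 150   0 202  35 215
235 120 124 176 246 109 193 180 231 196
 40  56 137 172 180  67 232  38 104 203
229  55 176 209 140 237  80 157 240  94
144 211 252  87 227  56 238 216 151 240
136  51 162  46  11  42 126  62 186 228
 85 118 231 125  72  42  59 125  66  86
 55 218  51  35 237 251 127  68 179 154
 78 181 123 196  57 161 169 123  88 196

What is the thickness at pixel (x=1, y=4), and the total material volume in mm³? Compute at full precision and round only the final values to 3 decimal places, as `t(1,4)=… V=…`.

span = t_max - t_min = 2.64 - 0.44 = 2.200
L(1,4) = 211, L_eff = 211/255 = 0.827451
t(1,4) = 2.64 - 2.200·0.827451 = 0.820
Σt over all 9·10 pixels = 54758/425 ≈ 128.8423529
V = pitch²·Σt = 1.51²·54758/425 = 293.773

t(1,4)=0.820 V=293.773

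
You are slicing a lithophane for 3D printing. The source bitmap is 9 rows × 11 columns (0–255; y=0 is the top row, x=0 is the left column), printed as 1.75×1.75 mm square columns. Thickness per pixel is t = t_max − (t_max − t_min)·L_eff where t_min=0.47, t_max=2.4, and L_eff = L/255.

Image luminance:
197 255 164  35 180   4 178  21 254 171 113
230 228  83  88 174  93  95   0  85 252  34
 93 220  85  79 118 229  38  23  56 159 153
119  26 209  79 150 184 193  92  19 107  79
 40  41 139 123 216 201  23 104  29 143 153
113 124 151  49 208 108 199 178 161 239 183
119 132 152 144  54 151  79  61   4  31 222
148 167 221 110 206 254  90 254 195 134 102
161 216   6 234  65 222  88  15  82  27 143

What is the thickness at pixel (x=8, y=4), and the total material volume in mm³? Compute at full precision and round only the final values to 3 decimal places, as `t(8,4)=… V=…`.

span = t_max - t_min = 2.4 - 0.47 = 1.930
L(8,4) = 29, L_eff = 29/255 = 0.113725
t(8,4) = 2.4 - 1.930·0.113725 = 2.181
Σt over all 9·11 pixels = 1807903/12750 ≈ 141.7963137
V = pitch²·Σt = 1.75²·1807903/12750 = 434.251

t(8,4)=2.181 V=434.251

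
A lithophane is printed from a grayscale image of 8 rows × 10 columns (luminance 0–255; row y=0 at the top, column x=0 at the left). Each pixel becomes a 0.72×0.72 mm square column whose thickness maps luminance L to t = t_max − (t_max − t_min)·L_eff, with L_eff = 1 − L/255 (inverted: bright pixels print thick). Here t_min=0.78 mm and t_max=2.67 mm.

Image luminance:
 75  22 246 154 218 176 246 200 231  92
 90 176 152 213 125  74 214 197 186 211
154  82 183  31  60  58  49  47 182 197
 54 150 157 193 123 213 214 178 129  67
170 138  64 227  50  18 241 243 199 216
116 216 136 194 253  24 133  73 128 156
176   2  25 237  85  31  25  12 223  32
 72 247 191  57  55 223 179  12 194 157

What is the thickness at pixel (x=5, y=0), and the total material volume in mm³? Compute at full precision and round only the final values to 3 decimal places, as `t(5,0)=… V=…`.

t(5,0)=2.084 V=74.801

span = t_max - t_min = 2.67 - 0.78 = 1.890
L(5,0) = 176, L_eff = 1 - 176/255 = 0.309804 (inverted)
t(5,0) = 2.67 - 1.890·0.309804 = 2.084
Σt over all 8·10 pixels = 1226487/8500 ≈ 144.2925882
V = pitch²·Σt = 0.72²·1226487/8500 = 74.801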